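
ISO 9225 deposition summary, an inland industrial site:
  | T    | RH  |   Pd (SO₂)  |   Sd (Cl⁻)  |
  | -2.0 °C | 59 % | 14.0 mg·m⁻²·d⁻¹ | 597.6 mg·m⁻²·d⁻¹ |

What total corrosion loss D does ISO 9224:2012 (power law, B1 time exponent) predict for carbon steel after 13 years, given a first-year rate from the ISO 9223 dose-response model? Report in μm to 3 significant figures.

carbon steel: f(T) = +0.150·(T−10) [T≤10 °C] = -1.8000
  sulphur-dioxide contribution → 3.756 μm/a
  chloride contribution → 34.74 μm/a
  total first-year rate 38.49 μm/a
ISO 9224: D(t) = r_corr · t^b with b = 0.523 (carbon steel, B1)
  D(13) = 38.49 × 13^0.523 = 38.49 × 3.825 = 147.2 μm

D(13) = 147 μm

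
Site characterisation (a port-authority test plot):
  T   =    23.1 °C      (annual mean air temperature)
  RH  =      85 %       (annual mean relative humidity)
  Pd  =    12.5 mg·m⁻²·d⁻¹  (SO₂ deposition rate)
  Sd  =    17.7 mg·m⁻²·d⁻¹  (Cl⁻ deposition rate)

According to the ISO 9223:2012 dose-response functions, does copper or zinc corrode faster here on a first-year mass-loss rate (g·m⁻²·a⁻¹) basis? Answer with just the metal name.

copper

copper: f(T) = -0.080·(T−10) [T>10 °C] = -1.0480
  sulphur-dioxide contribution → 0.5399 μm/a
  chloride contribution → 1.473 μm/a
  total first-year rate 2.013 μm/a
  mass loss = 2.013 μm/a × 8.96 g/cm³ = 18.04 g·m⁻²·a⁻¹
zinc: T>10 °C ⇒ hinge -0.071·(23.1−10) = -0.9301
  sulphur-dioxide contribution → 0.7716 μm/a
  chloride contribution → 1.266 μm/a
  total first-year rate 2.038 μm/a
  mass loss = 2.038 μm/a × 7.14 g/cm³ = 14.55 g·m⁻²·a⁻¹
Ordering by g·m⁻²·a⁻¹: copper (18) > zinc (14.5)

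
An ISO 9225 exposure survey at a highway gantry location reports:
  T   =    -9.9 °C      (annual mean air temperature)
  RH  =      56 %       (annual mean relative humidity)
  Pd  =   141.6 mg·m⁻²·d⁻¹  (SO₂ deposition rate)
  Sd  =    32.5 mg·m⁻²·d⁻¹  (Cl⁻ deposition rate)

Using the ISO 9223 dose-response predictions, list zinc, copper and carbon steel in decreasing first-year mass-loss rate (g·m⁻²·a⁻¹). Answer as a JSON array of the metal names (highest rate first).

["carbon steel", "zinc", "copper"]

zinc: f(T) = +0.038·(T−10) [T≤10 °C] = -0.7562
  sulphur-dioxide contribution → 0.7037 μm/a
  chloride contribution → 0.08588 μm/a
  total first-year rate 0.7896 μm/a
  mass loss = 0.7896 μm/a × 7.14 g/cm³ = 5.638 g·m⁻²·a⁻¹
copper: f(T) = +0.126·(T−10) [T≤10 °C] = -2.5074
  sulphur-dioxide contribution → 0.04261 μm/a
  chloride contribution → 0.1213 μm/a
  ⇒ r_corr(copper) = 0.1639 μm/a
  mass loss = 0.1639 μm/a × 8.96 g/cm³ = 1.468 g·m⁻²·a⁻¹
carbon steel: f(T) = +0.150·(T−10) [T≤10 °C] = -2.9850
  sulphur-dioxide contribution → 3.602 μm/a
  chloride contribution → 3.772 μm/a
  ⇒ r_corr(carbon steel) = 7.374 μm/a
  mass loss = 7.374 μm/a × 7.85 g/cm³ = 57.89 g·m⁻²·a⁻¹
Ordering by g·m⁻²·a⁻¹: carbon steel (57.9) > zinc (5.64) > copper (1.47)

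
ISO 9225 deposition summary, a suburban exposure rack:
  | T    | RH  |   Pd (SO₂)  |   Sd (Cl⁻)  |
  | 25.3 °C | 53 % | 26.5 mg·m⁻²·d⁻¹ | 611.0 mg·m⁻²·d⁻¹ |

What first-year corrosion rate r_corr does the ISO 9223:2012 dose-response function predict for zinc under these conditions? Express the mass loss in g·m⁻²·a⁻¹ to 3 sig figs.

zinc: temperature factor f = -0.071·(15.3) = -1.0863
  SO₂ term: 0.0129·26.5^0.44·exp(0.046·53-1.0863) = 0.2108
  Cl⁻ term: 0.0175·611.0^0.57·exp(0.008·53+0.085·25.3) = 8.896
  r_corr = 0.2108 + 8.896 = 9.106 μm/a
Convert to mass loss: 9.106 μm/a × 7.14 g/cm³ = 65.02 g·m⁻²·a⁻¹

r_corr = 65.0 g·m⁻²·a⁻¹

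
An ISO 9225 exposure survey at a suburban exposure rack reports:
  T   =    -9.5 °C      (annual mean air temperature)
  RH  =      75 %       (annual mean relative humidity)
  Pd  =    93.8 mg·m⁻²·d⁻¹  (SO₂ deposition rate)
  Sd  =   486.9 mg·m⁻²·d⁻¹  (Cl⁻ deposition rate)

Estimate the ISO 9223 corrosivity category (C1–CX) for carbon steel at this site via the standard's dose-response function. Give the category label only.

carbon steel: f(T) = +0.150·(T−10) [T≤10 °C] = -2.9250
  Pd branch = 1.77·Pd^0.52·e^(0.02·RH+f) = 4.515 μm/a
  Sd branch = 0.102·Sd^0.62·e^(0.033·RH+0.04·T) = 38.43 μm/a
  sum: 4.515 + 38.43 → r_corr = 42.94 μm/a
ISO 9223 Table 2 (carbon steel): 25 < 42.9 ≤ 50 μm/a ⇒ C3

C3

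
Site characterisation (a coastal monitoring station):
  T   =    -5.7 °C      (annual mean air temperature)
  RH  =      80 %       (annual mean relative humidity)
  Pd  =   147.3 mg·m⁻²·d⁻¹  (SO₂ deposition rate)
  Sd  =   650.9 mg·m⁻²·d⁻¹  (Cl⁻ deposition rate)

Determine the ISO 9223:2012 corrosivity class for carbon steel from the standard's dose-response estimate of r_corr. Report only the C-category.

C4

carbon steel: f(T) = +0.150·(T−10) [T≤10 °C] = -2.3550
  Pd branch = 1.77·Pd^0.52·e^(0.02·RH+f) = 11.16 μm/a
  Cl⁻ term: 0.102·650.9^0.62·exp(0.033·80+0.04·-5.7) = 63.17
  r_corr = 11.16 + 63.17 = 74.32 μm/a
Category bounds: 50…80 μm/a bracket r_corr ⇒ C4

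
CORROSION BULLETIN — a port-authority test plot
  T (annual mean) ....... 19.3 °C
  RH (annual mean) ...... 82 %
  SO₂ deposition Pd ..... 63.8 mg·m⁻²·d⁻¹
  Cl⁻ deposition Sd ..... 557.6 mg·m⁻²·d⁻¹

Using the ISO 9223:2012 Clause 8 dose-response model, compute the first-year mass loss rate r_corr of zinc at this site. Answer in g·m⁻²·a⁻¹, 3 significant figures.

r_corr = 58.5 g·m⁻²·a⁻¹

zinc: f(T) = -0.071·(T−10) [T>10 °C] = -0.6603
  SO₂ term: 0.0129·63.8^0.44·exp(0.046·82-0.6603) = 1.803
  Sd branch = 0.0175·Sd^0.57·e^(0.008·RH+0.085·T) = 6.394 μm/a
  sum: 1.803 + 6.394 → r_corr = 8.198 μm/a
Convert to mass loss: 8.198 μm/a × 7.14 g/cm³ = 58.53 g·m⁻²·a⁻¹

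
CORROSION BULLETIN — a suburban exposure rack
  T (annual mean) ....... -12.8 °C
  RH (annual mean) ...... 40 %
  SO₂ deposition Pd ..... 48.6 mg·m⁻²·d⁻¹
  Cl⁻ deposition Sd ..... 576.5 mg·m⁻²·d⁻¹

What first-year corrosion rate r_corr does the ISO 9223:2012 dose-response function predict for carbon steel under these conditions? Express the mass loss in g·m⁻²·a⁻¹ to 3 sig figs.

carbon steel: T≤10 °C ⇒ hinge +0.150·(-12.8−10) = -3.4200
  sulphur-dioxide contribution → 0.9709 μm/a
  chloride contribution → 11.78 μm/a
  total first-year rate 12.75 μm/a
Convert to mass loss: 12.75 μm/a × 7.85 g/cm³ = 100.1 g·m⁻²·a⁻¹

r_corr = 100 g·m⁻²·a⁻¹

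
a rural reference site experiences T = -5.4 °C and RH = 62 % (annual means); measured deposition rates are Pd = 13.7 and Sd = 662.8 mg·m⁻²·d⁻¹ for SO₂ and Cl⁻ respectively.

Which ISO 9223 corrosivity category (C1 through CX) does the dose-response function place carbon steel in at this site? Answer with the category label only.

C3

carbon steel: f(T) = +0.150·(T−10) [T≤10 °C] = -2.3100
  SO₂ term: 1.77·13.7^0.52·exp(0.02·62-2.3100) = 2.368
  Sd branch = 0.102·Sd^0.62·e^(0.033·RH+0.04·T) = 35.7 μm/a
  sum: 2.368 + 35.7 → r_corr = 38.06 μm/a
38.1 μm/a falls in (25, 50] for carbon steel → category C3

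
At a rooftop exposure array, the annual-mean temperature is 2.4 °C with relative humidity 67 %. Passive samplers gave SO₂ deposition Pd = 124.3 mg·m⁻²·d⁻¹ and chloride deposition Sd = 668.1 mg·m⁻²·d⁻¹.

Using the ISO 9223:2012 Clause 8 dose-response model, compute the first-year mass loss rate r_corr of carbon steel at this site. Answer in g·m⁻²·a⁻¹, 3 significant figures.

carbon steel: f(T) = +0.150·(T−10) [T≤10 °C] = -1.1400
  sulphur-dioxide contribution → 26.54 μm/a
  chloride contribution → 57.8 μm/a
  ⇒ r_corr(carbon steel) = 84.34 μm/a
Convert to mass loss: 84.34 μm/a × 7.85 g/cm³ = 662.1 g·m⁻²·a⁻¹

r_corr = 662 g·m⁻²·a⁻¹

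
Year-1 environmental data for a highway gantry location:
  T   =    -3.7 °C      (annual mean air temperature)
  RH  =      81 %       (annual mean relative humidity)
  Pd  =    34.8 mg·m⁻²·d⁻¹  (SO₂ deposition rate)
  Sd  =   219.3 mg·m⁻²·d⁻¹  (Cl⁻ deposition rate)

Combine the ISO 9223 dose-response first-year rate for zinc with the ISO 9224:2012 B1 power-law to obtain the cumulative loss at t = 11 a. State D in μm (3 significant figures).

D(11) = 14.4 μm

zinc: T≤10 °C ⇒ hinge +0.038·(-3.7−10) = -0.5206
  SO₂ term: 0.0129·34.8^0.44·exp(0.046·81-0.5206) = 1.517
  Sd branch = 0.0175·Sd^0.57·e^(0.008·RH+0.085·T) = 0.5276 μm/a
  sum: 1.517 + 0.5276 → r_corr = 2.045 μm/a
Long-term exponent b (ISO 9224 Table 2, B1) = 0.813
  D(11) = 2.045 × 11^0.813 = 2.045 × 7.025 = 14.36 μm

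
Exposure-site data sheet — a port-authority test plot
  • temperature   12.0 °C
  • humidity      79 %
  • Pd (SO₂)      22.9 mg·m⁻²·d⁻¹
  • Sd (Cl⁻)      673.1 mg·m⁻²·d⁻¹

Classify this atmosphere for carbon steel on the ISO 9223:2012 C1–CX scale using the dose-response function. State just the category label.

C5

carbon steel: T>10 °C ⇒ hinge -0.054·(12.0−10) = -0.1080
  SO₂ term: 1.77·22.9^0.52·exp(0.02·79-0.1080) = 39.3
  Cl⁻ term: 0.102·673.1^0.62·exp(0.033·79+0.04·12.0) = 126.7
  r_corr = 39.3 + 126.7 = 166 μm/a
Category bounds: 80…200 μm/a bracket r_corr ⇒ C5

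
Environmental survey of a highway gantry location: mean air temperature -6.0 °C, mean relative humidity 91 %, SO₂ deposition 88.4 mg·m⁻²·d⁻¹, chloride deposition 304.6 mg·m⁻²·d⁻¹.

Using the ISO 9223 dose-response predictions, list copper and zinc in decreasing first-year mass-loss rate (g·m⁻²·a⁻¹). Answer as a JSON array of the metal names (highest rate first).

copper: T≤10 °C ⇒ hinge +0.126·(-6.0−10) = -2.0160
  Pd branch = 0.0053·Pd^0.26·e^(0.059·RH+f) = 0.4859 μm/a
  Cl⁻ term: 0.01025·304.6^0.27·exp(0.036·91+0.049·-6.0) = 0.9471
  r_corr = 0.4859 + 0.9471 = 1.433 μm/a
  mass loss = 1.433 μm/a × 8.96 g/cm³ = 12.84 g·m⁻²·a⁻¹
zinc: temperature factor f = +0.038·(-16.0) = -0.6080
  Pd branch = 0.0129·Pd^0.44·e^(0.046·RH+f) = 3.318 μm/a
  Sd branch = 0.0175·Sd^0.57·e^(0.008·RH+0.085·T) = 0.5668 μm/a
  r_corr = 3.318 + 0.5668 = 3.885 μm/a
  mass loss = 3.885 μm/a × 7.14 g/cm³ = 27.74 g·m⁻²·a⁻¹
Ordering by g·m⁻²·a⁻¹: zinc (27.7) > copper (12.8)

["zinc", "copper"]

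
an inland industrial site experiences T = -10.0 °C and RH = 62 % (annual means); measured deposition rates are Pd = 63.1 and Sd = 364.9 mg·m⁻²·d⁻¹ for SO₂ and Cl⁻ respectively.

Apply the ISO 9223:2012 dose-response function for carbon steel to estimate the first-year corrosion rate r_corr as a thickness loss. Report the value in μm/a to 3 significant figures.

carbon steel: temperature factor f = +0.150·(-20.0) = -3.0000
  sulphur-dioxide contribution → 2.628 μm/a
  chloride contribution → 20.51 μm/a
  ⇒ r_corr(carbon steel) = 23.14 μm/a

r_corr = 23.1 μm/a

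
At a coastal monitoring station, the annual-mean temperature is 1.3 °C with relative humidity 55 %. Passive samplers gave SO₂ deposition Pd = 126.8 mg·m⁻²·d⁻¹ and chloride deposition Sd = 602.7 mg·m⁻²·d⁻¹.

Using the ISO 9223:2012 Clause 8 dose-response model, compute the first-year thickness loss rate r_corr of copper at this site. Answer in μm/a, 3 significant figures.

r_corr = 0.606 μm/a

copper: temperature factor f = +0.126·(-8.7) = -1.0962
  sulphur-dioxide contribution → 0.1601 μm/a
  chloride contribution → 0.4456 μm/a
  ⇒ r_corr(copper) = 0.6056 μm/a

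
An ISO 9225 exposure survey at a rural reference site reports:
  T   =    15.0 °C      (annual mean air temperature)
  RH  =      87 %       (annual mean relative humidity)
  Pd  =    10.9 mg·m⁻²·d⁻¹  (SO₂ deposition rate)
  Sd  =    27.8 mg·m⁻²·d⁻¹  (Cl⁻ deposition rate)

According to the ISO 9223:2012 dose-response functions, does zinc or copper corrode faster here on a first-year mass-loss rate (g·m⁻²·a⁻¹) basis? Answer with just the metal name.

copper

zinc: T>10 °C ⇒ hinge -0.071·(15.0−10) = -0.3550
  sulphur-dioxide contribution → 1.416 μm/a
  chloride contribution → 0.8359 μm/a
  total first-year rate 2.251 μm/a
  mass loss = 2.251 μm/a × 7.14 g/cm³ = 16.08 g·m⁻²·a⁻¹
copper: f(T) = -0.080·(T−10) [T>10 °C] = -0.4000
  sulphur-dioxide contribution → 1.121 μm/a
  chloride contribution → 1.202 μm/a
  total first-year rate 2.323 μm/a
  mass loss = 2.323 μm/a × 8.96 g/cm³ = 20.82 g·m⁻²·a⁻¹
Ordering by g·m⁻²·a⁻¹: copper (20.8) > zinc (16.1)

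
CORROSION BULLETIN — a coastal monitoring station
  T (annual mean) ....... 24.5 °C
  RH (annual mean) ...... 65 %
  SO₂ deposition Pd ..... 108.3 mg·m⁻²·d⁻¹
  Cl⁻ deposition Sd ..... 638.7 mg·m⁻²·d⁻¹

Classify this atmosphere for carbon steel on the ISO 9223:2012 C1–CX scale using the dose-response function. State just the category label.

C5

carbon steel: temperature factor f = -0.054·(14.5) = -0.7830
  sulphur-dioxide contribution → 33.92 μm/a
  chloride contribution → 127.4 μm/a
  total first-year rate 161.3 μm/a
Category bounds: 80…200 μm/a bracket r_corr ⇒ C5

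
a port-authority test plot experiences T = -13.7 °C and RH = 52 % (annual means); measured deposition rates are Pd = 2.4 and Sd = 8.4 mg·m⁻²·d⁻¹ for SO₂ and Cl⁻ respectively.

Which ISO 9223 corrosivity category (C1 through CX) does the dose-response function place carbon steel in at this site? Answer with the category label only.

C2

carbon steel: T≤10 °C ⇒ hinge +0.150·(-13.7−10) = -3.5550
  Pd branch = 1.77·Pd^0.52·e^(0.02·RH+f) = 0.2256 μm/a
  Sd branch = 0.102·Sd^0.62·e^(0.033·RH+0.04·T) = 1.227 μm/a
  sum: 0.2256 + 1.227 → r_corr = 1.453 μm/a
Category bounds: 1.3…25 μm/a bracket r_corr ⇒ C2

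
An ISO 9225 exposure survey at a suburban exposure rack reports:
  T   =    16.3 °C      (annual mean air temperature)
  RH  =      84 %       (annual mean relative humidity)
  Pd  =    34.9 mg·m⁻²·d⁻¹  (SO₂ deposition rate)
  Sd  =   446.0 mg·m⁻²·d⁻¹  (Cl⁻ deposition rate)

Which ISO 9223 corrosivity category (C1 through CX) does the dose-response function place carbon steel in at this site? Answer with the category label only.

carbon steel: T>10 °C ⇒ hinge -0.054·(16.3−10) = -0.3402
  SO₂ term: 1.77·34.9^0.52·exp(0.02·84-0.3402) = 42.87
  Cl⁻ term: 0.102·446.0^0.62·exp(0.033·84+0.04·16.3) = 137.5
  sum: 42.87 + 137.5 → r_corr = 180.3 μm/a
180 μm/a falls in (80, 200] for carbon steel → category C5

C5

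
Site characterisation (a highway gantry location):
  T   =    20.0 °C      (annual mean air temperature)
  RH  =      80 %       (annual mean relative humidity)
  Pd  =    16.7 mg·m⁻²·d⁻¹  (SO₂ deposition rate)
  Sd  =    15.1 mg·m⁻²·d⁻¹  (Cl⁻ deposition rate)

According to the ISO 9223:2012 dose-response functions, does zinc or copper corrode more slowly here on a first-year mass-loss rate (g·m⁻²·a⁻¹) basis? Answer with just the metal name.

zinc: f(T) = -0.071·(T−10) [T>10 °C] = -0.7100
  Pd branch = 0.0129·Pd^0.44·e^(0.046·RH+f) = 0.8678 μm/a
  Cl⁻ term: 0.0175·15.1^0.57·exp(0.008·80+0.085·20.0) = 0.8537
  sum: 0.8678 + 0.8537 → r_corr = 1.722 μm/a
  mass loss = 1.722 μm/a × 7.14 g/cm³ = 12.29 g·m⁻²·a⁻¹
copper: f(T) = -0.080·(T−10) [T>10 °C] = -0.8000
  Pd branch = 0.0053·Pd^0.26·e^(0.059·RH+f) = 0.5554 μm/a
  Cl⁻ term: 0.01025·15.1^0.27·exp(0.036·80+0.049·20.0) = 1.013
  sum: 0.5554 + 1.013 → r_corr = 1.568 μm/a
  mass loss = 1.568 μm/a × 8.96 g/cm³ = 14.05 g·m⁻²·a⁻¹
Ordering by g·m⁻²·a⁻¹: copper (14) > zinc (12.3)

zinc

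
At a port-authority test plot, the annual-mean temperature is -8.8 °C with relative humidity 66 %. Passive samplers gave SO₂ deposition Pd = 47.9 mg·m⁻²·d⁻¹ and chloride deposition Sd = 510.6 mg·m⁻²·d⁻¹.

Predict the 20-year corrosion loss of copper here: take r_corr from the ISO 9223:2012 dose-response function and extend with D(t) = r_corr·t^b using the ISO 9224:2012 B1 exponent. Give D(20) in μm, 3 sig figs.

D(20) = 3.34 μm

copper: T≤10 °C ⇒ hinge +0.126·(-8.8−10) = -2.3688
  SO₂ term: 0.0053·47.9^0.26·exp(0.059·66-2.3688) = 0.06661
  Sd branch = 0.01025·Sd^0.27·e^(0.036·RH+0.049·T) = 0.3859 μm/a
  r_corr = 0.06661 + 0.3859 = 0.4526 μm/a
Long-term exponent b (ISO 9224 Table 2, B1) = 0.667
  D(20) = 0.4526 × 20^0.667 = 0.4526 × 7.375 = 3.338 μm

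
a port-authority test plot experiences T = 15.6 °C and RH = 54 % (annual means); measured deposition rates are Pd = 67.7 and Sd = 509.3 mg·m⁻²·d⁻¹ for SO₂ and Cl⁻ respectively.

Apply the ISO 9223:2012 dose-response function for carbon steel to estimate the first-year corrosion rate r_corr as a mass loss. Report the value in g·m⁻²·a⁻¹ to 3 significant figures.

carbon steel: temperature factor f = -0.054·(5.6) = -0.3024
  sulphur-dioxide contribution → 34.48 μm/a
  chloride contribution → 53.93 μm/a
  total first-year rate 88.41 μm/a
Convert to mass loss: 88.41 μm/a × 7.85 g/cm³ = 694 g·m⁻²·a⁻¹

r_corr = 694 g·m⁻²·a⁻¹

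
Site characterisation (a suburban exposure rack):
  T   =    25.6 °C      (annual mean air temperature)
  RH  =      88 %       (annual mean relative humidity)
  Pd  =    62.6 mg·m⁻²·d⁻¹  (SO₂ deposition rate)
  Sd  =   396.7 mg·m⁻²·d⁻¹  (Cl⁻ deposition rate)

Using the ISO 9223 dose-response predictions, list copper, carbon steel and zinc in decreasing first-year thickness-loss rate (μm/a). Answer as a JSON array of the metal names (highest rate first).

["carbon steel", "zinc", "copper"]

copper: f(T) = -0.080·(T−10) [T>10 °C] = -1.2480
  Pd branch = 0.0053·Pd^0.26·e^(0.059·RH+f) = 0.8021 μm/a
  Sd branch = 0.01025·Sd^0.27·e^(0.036·RH+0.049·T) = 4.295 μm/a
  r_corr = 0.8021 + 4.295 = 5.097 μm/a
carbon steel: T>10 °C ⇒ hinge -0.054·(25.6−10) = -0.8424
  Pd branch = 1.77·Pd^0.52·e^(0.02·RH+f) = 38.08 μm/a
  Cl⁻ term: 0.102·396.7^0.62·exp(0.033·88+0.04·25.6) = 211.6
  sum: 38.08 + 211.6 → r_corr = 249.7 μm/a
zinc: f(T) = -0.071·(T−10) [T>10 °C] = -1.1076
  Pd branch = 0.0129·Pd^0.44·e^(0.046·RH+f) = 1.507 μm/a
  Sd branch = 0.0175·Sd^0.57·e^(0.008·RH+0.085·T) = 9.439 μm/a
  sum: 1.507 + 9.439 → r_corr = 10.95 μm/a
Ordering by μm/a: carbon steel (250) > zinc (10.9) > copper (5.1)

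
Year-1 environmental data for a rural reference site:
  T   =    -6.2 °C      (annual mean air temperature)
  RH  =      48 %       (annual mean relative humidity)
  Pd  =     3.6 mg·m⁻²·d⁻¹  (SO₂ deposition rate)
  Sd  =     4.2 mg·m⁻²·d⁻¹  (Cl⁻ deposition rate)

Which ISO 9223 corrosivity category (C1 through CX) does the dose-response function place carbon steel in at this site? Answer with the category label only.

C2

carbon steel: temperature factor f = +0.150·(-16.2) = -2.4300
  Pd branch = 1.77·Pd^0.52·e^(0.02·RH+f) = 0.7922 μm/a
  Sd branch = 0.102·Sd^0.62·e^(0.033·RH+0.04·T) = 0.9446 μm/a
  sum: 0.7922 + 0.9446 → r_corr = 1.737 μm/a
ISO 9223 Table 2 (carbon steel): 1.3 < 1.74 ≤ 25 μm/a ⇒ C2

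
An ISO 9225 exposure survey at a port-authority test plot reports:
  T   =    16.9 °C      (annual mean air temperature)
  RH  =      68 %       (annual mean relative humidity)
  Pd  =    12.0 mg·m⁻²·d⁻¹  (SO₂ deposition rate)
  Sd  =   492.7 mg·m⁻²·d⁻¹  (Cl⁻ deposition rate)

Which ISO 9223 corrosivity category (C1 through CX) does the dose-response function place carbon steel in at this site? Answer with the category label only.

carbon steel: temperature factor f = -0.054·(6.9) = -0.3726
  Pd branch = 1.77·Pd^0.52·e^(0.02·RH+f) = 17.3 μm/a
  Sd branch = 0.102·Sd^0.62·e^(0.033·RH+0.04·T) = 88.34 μm/a
  r_corr = 17.3 + 88.34 = 105.6 μm/a
Category bounds: 80…200 μm/a bracket r_corr ⇒ C5

C5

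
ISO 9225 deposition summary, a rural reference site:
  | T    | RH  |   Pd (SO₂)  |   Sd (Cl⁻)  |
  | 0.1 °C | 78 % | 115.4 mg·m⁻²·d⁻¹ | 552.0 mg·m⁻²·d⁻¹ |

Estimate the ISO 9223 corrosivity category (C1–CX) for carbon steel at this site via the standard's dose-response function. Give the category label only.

carbon steel: f(T) = +0.150·(T−10) [T≤10 °C] = -1.4850
  SO₂ term: 1.77·115.4^0.52·exp(0.02·78-1.4850) = 22.54
  Sd branch = 0.102·Sd^0.62·e^(0.033·RH+0.04·T) = 67.33 μm/a
  sum: 22.54 + 67.33 → r_corr = 89.87 μm/a
ISO 9223 Table 2 (carbon steel): 80 < 89.9 ≤ 200 μm/a ⇒ C5

C5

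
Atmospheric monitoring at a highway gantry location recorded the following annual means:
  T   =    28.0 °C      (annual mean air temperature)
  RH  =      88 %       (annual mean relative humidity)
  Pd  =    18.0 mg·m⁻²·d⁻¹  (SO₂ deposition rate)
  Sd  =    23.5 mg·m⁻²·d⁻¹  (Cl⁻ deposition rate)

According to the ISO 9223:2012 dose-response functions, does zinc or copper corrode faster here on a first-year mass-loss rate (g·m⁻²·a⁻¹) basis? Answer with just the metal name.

zinc: f(T) = -0.071·(T−10) [T>10 °C] = -1.2780
  SO₂ term: 0.0129·18.0^0.44·exp(0.046·88-1.2780) = 0.7344
  Sd branch = 0.0175·Sd^0.57·e^(0.008·RH+0.085·T) = 2.312 μm/a
  r_corr = 0.7344 + 2.312 = 3.046 μm/a
  mass loss = 3.046 μm/a × 7.14 g/cm³ = 21.75 g·m⁻²·a⁻¹
copper: f(T) = -0.080·(T−10) [T>10 °C] = -1.4400
  SO₂ term: 0.0053·18.0^0.26·exp(0.059·88-1.4400) = 0.4788
  Cl⁻ term: 0.01025·23.5^0.27·exp(0.036·88+0.049·28.0) = 2.252
  r_corr = 0.4788 + 2.252 = 2.731 μm/a
  mass loss = 2.731 μm/a × 8.96 g/cm³ = 24.47 g·m⁻²·a⁻¹
Ordering by g·m⁻²·a⁻¹: copper (24.5) > zinc (21.7)

copper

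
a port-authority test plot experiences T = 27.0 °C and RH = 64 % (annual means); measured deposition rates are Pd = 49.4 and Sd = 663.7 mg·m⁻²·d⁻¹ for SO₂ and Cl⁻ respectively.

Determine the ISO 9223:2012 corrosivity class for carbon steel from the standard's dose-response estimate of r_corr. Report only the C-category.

carbon steel: T>10 °C ⇒ hinge -0.054·(27.0−10) = -0.9180
  SO₂ term: 1.77·49.4^0.52·exp(0.02·64-0.9180) = 19.32
  Sd branch = 0.102·Sd^0.62·e^(0.033·RH+0.04·T) = 139.5 μm/a
  r_corr = 19.32 + 139.5 = 158.8 μm/a
159 μm/a falls in (80, 200] for carbon steel → category C5

C5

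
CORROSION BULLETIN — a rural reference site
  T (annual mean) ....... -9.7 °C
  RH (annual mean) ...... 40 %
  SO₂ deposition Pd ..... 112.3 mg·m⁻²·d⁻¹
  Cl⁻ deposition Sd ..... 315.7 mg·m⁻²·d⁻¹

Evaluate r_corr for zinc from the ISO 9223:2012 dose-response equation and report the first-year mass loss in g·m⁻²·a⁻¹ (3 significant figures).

zinc: T≤10 °C ⇒ hinge +0.038·(-9.7−10) = -0.7486
  sulphur-dioxide contribution → 0.3067 μm/a
  chloride contribution → 0.2809 μm/a
  total first-year rate 0.5876 μm/a
Convert to mass loss: 0.5876 μm/a × 7.14 g/cm³ = 4.195 g·m⁻²·a⁻¹

r_corr = 4.20 g·m⁻²·a⁻¹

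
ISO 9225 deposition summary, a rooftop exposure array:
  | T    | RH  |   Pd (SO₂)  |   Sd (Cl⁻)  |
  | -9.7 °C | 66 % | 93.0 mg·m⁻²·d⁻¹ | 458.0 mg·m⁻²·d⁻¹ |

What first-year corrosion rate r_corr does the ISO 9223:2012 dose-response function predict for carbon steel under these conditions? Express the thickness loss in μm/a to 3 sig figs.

carbon steel: f(T) = +0.150·(T−10) [T≤10 °C] = -2.9550
  sulphur-dioxide contribution → 3.643 μm/a
  chloride contribution → 27.27 μm/a
  total first-year rate 30.92 μm/a

r_corr = 30.9 μm/a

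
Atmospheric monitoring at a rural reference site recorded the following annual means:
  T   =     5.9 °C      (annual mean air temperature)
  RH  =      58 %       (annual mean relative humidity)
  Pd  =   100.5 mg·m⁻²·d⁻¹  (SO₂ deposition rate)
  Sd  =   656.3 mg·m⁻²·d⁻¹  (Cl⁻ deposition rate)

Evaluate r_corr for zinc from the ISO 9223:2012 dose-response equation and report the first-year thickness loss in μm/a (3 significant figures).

zinc: temperature factor f = +0.038·(-4.1) = -0.1558
  sulphur-dioxide contribution → 1.209 μm/a
  chloride contribution → 1.854 μm/a
  total first-year rate 3.063 μm/a

r_corr = 3.06 μm/a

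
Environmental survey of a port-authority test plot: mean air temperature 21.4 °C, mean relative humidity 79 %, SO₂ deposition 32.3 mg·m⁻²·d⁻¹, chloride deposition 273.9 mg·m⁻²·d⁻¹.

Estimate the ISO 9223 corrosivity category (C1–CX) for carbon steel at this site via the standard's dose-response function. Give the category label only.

carbon steel: f(T) = -0.054·(T−10) [T>10 °C] = -0.6156
  Pd branch = 1.77·Pd^0.52·e^(0.02·RH+f) = 28.29 μm/a
  Cl⁻ term: 0.102·273.9^0.62·exp(0.033·79+0.04·21.4) = 105.6
  sum: 28.29 + 105.6 → r_corr = 133.9 μm/a
Category bounds: 80…200 μm/a bracket r_corr ⇒ C5

C5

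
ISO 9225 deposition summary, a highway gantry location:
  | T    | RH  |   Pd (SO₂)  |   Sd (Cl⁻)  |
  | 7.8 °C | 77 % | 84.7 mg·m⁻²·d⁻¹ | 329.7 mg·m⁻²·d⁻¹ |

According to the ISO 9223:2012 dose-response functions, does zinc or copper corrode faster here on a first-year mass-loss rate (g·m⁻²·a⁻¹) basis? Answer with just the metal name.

zinc: T≤10 °C ⇒ hinge +0.038·(7.8−10) = -0.0836
  SO₂ term: 0.0129·84.7^0.44·exp(0.046·77-0.0836) = 2.889
  Cl⁻ term: 0.0175·329.7^0.57·exp(0.008·77+0.085·7.8) = 1.713
  r_corr = 2.889 + 1.713 = 4.603 μm/a
  mass loss = 4.603 μm/a × 7.14 g/cm³ = 32.86 g·m⁻²·a⁻¹
copper: f(T) = +0.126·(T−10) [T≤10 °C] = -0.2772
  SO₂ term: 0.0053·84.7^0.26·exp(0.059·77-0.2772) = 1.197
  Sd branch = 0.01025·Sd^0.27·e^(0.036·RH+0.049·T) = 1.149 μm/a
  r_corr = 1.197 + 1.149 = 2.347 μm/a
  mass loss = 2.347 μm/a × 8.96 g/cm³ = 21.02 g·m⁻²·a⁻¹
Ordering by g·m⁻²·a⁻¹: zinc (32.9) > copper (21)

zinc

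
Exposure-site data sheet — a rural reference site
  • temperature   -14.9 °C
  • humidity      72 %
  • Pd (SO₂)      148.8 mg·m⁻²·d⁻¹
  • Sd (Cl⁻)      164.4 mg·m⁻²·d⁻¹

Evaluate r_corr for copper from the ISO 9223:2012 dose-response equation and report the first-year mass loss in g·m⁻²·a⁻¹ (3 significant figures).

r_corr = 2.87 g·m⁻²·a⁻¹

copper: temperature factor f = +0.126·(-24.9) = -3.1374
  SO₂ term: 0.0053·148.8^0.26·exp(0.059·72-3.1374) = 0.05909
  Sd branch = 0.01025·Sd^0.27·e^(0.036·RH+0.049·T) = 0.2616 μm/a
  r_corr = 0.05909 + 0.2616 = 0.3207 μm/a
Convert to mass loss: 0.3207 μm/a × 8.96 g/cm³ = 2.873 g·m⁻²·a⁻¹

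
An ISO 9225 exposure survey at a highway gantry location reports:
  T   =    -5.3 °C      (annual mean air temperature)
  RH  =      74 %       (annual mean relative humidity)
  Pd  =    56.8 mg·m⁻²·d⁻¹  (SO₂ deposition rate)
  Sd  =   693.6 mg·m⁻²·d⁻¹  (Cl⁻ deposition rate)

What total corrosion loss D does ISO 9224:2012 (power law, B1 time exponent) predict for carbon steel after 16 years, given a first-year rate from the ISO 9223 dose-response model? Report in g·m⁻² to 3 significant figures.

carbon steel: temperature factor f = +0.150·(-15.3) = -2.2950
  sulphur-dioxide contribution → 6.402 μm/a
  chloride contribution → 54.77 μm/a
  ⇒ r_corr(carbon steel) = 61.17 μm/a
Long-term exponent b (ISO 9224 Table 2, B1) = 0.523
  D(16) = 61.17 × 16^0.523 = 61.17 × 4.263 = 260.8 μm
  Mass loss = 260.8 μm × 7.85 g/cm³ = 2047 g·m⁻²

D(16) = 2.05e+03 g·m⁻²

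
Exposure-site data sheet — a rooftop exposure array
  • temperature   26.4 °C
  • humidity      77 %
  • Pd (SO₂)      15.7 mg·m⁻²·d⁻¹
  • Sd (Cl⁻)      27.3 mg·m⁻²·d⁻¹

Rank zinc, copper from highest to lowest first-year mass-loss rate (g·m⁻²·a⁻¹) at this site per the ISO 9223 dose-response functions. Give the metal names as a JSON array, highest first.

["zinc", "copper"]

zinc: temperature factor f = -0.071·(16.4) = -1.1644
  Pd branch = 0.0129·Pd^0.44·e^(0.046·RH+f) = 0.4671 μm/a
  Sd branch = 0.0175·Sd^0.57·e^(0.008·RH+0.085·T) = 2.012 μm/a
  sum: 0.4671 + 2.012 → r_corr = 2.48 μm/a
  mass loss = 2.48 μm/a × 7.14 g/cm³ = 17.7 g·m⁻²·a⁻¹
copper: T>10 °C ⇒ hinge -0.080·(26.4−10) = -1.3120
  Pd branch = 0.0053·Pd^0.26·e^(0.059·RH+f) = 0.2744 μm/a
  Sd branch = 0.01025·Sd^0.27·e^(0.036·RH+0.049·T) = 1.459 μm/a
  sum: 0.2744 + 1.459 → r_corr = 1.734 μm/a
  mass loss = 1.734 μm/a × 8.96 g/cm³ = 15.53 g·m⁻²·a⁻¹
Ordering by g·m⁻²·a⁻¹: zinc (17.7) > copper (15.5)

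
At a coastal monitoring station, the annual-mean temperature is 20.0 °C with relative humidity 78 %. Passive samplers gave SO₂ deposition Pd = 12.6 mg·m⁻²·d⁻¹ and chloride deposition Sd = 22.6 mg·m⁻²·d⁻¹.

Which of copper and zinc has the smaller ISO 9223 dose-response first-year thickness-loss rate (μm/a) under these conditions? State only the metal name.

copper: f(T) = -0.080·(T−10) [T>10 °C] = -0.8000
  Pd branch = 0.0053·Pd^0.26·e^(0.059·RH+f) = 0.4587 μm/a
  Sd branch = 0.01025·Sd^0.27·e^(0.036·RH+0.049·T) = 1.051 μm/a
  sum: 0.4587 + 1.051 → r_corr = 1.509 μm/a
zinc: temperature factor f = -0.071·(10.0) = -0.7100
  Pd branch = 0.0129·Pd^0.44·e^(0.046·RH+f) = 0.6993 μm/a
  Sd branch = 0.0175·Sd^0.57·e^(0.008·RH+0.085·T) = 1.057 μm/a
  sum: 0.6993 + 1.057 → r_corr = 1.757 μm/a
Ordering by μm/a: zinc (1.76) > copper (1.51)

copper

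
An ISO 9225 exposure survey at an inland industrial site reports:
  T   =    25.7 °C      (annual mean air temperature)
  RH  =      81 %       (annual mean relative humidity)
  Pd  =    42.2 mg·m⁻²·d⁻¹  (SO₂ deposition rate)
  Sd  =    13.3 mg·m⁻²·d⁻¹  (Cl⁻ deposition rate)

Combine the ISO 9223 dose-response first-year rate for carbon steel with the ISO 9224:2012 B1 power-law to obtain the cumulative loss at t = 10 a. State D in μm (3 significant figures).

carbon steel: f(T) = -0.054·(T−10) [T>10 °C] = -0.8478
  SO₂ term: 1.77·42.2^0.52·exp(0.02·81-0.8478) = 26.82
  Sd branch = 0.102·Sd^0.62·e^(0.033·RH+0.04·T) = 20.55 μm/a
  r_corr = 26.82 + 20.55 = 47.37 μm/a
Long-term exponent b (ISO 9224 Table 2, B1) = 0.523
  D(10) = 47.37 × 10^0.523 = 47.37 × 3.334 = 157.9 μm

D(10) = 158 μm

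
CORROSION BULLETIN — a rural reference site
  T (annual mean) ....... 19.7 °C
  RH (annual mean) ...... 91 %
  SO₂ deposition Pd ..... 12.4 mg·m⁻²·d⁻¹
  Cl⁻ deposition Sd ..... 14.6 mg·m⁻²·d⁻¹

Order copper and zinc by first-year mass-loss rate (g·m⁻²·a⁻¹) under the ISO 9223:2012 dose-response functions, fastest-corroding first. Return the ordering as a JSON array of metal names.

["copper", "zinc"]

copper: f(T) = -0.080·(T−10) [T>10 °C] = -0.7760
  sulphur-dioxide contribution → 1.008 μm/a
  chloride contribution → 1.469 μm/a
  ⇒ r_corr(copper) = 2.477 μm/a
  mass loss = 2.477 μm/a × 8.96 g/cm³ = 22.19 g·m⁻²·a⁻¹
zinc: f(T) = -0.071·(T−10) [T>10 °C] = -0.6887
  sulphur-dioxide contribution → 1.29 μm/a
  chloride contribution → 0.8915 μm/a
  total first-year rate 2.181 μm/a
  mass loss = 2.181 μm/a × 7.14 g/cm³ = 15.57 g·m⁻²·a⁻¹
Ordering by g·m⁻²·a⁻¹: copper (22.2) > zinc (15.6)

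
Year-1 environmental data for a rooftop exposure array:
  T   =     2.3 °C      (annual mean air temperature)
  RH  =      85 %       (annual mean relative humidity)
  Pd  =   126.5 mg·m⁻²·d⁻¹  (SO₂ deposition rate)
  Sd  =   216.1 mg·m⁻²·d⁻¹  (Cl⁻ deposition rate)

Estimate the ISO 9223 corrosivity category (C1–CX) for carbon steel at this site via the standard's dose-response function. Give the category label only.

C5

carbon steel: T≤10 °C ⇒ hinge +0.150·(2.3−10) = -1.1550
  Pd branch = 1.77·Pd^0.52·e^(0.02·RH+f) = 37.82 μm/a
  Cl⁻ term: 0.102·216.1^0.62·exp(0.033·85+0.04·2.3) = 51.79
  r_corr = 37.82 + 51.79 = 89.61 μm/a
89.6 μm/a falls in (80, 200] for carbon steel → category C5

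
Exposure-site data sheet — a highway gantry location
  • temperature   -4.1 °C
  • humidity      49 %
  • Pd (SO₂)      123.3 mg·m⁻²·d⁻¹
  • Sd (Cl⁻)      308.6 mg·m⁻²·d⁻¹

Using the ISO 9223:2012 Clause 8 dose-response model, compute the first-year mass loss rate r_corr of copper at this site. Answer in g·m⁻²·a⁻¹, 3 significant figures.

copper: temperature factor f = +0.126·(-14.1) = -1.7766
  sulphur-dioxide contribution → 0.05648 μm/a
  chloride contribution → 0.23 μm/a
  ⇒ r_corr(copper) = 0.2865 μm/a
Convert to mass loss: 0.2865 μm/a × 8.96 g/cm³ = 2.567 g·m⁻²·a⁻¹

r_corr = 2.57 g·m⁻²·a⁻¹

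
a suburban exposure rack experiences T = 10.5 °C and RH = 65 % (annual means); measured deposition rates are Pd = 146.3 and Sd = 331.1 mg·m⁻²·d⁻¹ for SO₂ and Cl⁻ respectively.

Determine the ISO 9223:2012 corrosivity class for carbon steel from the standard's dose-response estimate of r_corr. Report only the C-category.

carbon steel: f(T) = -0.054·(T−10) [T>10 °C] = -0.0270
  Pd branch = 1.77·Pd^0.52·e^(0.02·RH+f) = 84.48 μm/a
  Cl⁻ term: 0.102·331.1^0.62·exp(0.033·65+0.04·10.5) = 48.41
  sum: 84.48 + 48.41 → r_corr = 132.9 μm/a
ISO 9223 Table 2 (carbon steel): 80 < 133 ≤ 200 μm/a ⇒ C5

C5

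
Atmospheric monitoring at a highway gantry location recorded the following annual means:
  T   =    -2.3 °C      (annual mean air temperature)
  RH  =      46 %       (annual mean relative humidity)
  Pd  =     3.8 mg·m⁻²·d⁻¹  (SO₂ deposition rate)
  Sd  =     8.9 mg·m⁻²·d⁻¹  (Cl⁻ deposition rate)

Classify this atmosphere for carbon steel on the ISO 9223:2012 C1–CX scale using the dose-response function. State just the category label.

carbon steel: f(T) = +0.150·(T−10) [T≤10 °C] = -1.8450
  Pd branch = 1.77·Pd^0.52·e^(0.02·RH+f) = 1.405 μm/a
  Cl⁻ term: 0.102·8.9^0.62·exp(0.033·46+0.04·-2.3) = 1.646
  sum: 1.405 + 1.646 → r_corr = 3.052 μm/a
ISO 9223 Table 2 (carbon steel): 1.3 < 3.05 ≤ 25 μm/a ⇒ C2

C2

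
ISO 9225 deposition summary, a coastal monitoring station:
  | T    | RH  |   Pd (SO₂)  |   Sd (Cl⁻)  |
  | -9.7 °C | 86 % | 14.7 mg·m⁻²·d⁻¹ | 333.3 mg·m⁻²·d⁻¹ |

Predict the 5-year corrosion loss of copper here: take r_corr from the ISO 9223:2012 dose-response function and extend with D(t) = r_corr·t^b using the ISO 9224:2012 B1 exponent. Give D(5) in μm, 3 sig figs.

D(5) = 2.39 μm

copper: temperature factor f = +0.126·(-19.7) = -2.4822
  sulphur-dioxide contribution → 0.1424 μm/a
  chloride contribution → 0.6762 μm/a
  ⇒ r_corr(copper) = 0.8185 μm/a
Long-term exponent b (ISO 9224 Table 2, B1) = 0.667
  D(5) = 0.8185 × 5^0.667 = 0.8185 × 2.926 = 2.395 μm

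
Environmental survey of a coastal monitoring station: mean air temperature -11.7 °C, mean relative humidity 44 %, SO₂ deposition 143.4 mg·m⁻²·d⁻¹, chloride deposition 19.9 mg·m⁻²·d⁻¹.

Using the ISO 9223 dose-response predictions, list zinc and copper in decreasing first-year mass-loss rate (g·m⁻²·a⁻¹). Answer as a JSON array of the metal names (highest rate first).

["zinc", "copper"]

zinc: T≤10 °C ⇒ hinge +0.038·(-11.7−10) = -0.8246
  SO₂ term: 0.0129·143.4^0.44·exp(0.046·44-0.8246) = 0.3805
  Sd branch = 0.0175·Sd^0.57·e^(0.008·RH+0.085·T) = 0.05062 μm/a
  sum: 0.3805 + 0.05062 → r_corr = 0.4311 μm/a
  mass loss = 0.4311 μm/a × 7.14 g/cm³ = 3.078 g·m⁻²·a⁻¹
copper: f(T) = +0.126·(T−10) [T≤10 °C] = -2.7342
  Pd branch = 0.0053·Pd^0.26·e^(0.059·RH+f) = 0.01679 μm/a
  Sd branch = 0.01025·Sd^0.27·e^(0.036·RH+0.049·T) = 0.06315 μm/a
  r_corr = 0.01679 + 0.06315 = 0.07993 μm/a
  mass loss = 0.07993 μm/a × 8.96 g/cm³ = 0.7162 g·m⁻²·a⁻¹
Ordering by g·m⁻²·a⁻¹: zinc (3.08) > copper (0.716)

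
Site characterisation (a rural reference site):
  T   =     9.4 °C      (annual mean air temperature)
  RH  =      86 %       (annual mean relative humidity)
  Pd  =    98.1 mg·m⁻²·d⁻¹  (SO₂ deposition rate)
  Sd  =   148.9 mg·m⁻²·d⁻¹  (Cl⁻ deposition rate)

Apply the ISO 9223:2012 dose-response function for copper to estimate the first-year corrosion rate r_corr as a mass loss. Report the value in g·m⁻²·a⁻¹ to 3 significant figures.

copper: f(T) = +0.126·(T−10) [T≤10 °C] = -0.0756
  Pd branch = 0.0053·Pd^0.26·e^(0.059·RH+f) = 2.588 μm/a
  Sd branch = 0.01025·Sd^0.27·e^(0.036·RH+0.049·T) = 1.387 μm/a
  sum: 2.588 + 1.387 → r_corr = 3.974 μm/a
Convert to mass loss: 3.974 μm/a × 8.96 g/cm³ = 35.61 g·m⁻²·a⁻¹

r_corr = 35.6 g·m⁻²·a⁻¹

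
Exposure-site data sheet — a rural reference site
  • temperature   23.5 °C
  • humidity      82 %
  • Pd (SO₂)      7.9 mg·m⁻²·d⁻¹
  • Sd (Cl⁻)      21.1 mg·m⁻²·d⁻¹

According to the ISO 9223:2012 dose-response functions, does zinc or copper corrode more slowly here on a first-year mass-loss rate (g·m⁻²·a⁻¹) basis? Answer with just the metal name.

zinc: f(T) = -0.071·(T−10) [T>10 °C] = -0.9585
  sulphur-dioxide contribution → 0.5339 μm/a
  chloride contribution → 1.413 μm/a
  total first-year rate 1.947 μm/a
  mass loss = 1.947 μm/a × 7.14 g/cm³ = 13.9 g·m⁻²·a⁻¹
copper: f(T) = -0.080·(T−10) [T>10 °C] = -1.0800
  sulphur-dioxide contribution → 0.3888 μm/a
  chloride contribution → 1.414 μm/a
  ⇒ r_corr(copper) = 1.803 μm/a
  mass loss = 1.803 μm/a × 8.96 g/cm³ = 16.15 g·m⁻²·a⁻¹
Ordering by g·m⁻²·a⁻¹: copper (16.2) > zinc (13.9)

zinc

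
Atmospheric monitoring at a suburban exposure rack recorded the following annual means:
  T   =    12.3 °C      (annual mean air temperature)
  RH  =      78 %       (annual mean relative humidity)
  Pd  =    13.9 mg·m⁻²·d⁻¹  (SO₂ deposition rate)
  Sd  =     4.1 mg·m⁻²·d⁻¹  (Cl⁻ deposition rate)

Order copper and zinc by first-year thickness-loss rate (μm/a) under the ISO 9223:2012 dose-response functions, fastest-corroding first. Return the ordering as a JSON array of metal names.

["zinc", "copper"]

copper: T>10 °C ⇒ hinge -0.080·(12.3−10) = -0.1840
  sulphur-dioxide contribution → 0.8713 μm/a
  chloride contribution → 0.4544 μm/a
  total first-year rate 1.326 μm/a
zinc: temperature factor f = -0.071·(2.3) = -0.1633
  sulphur-dioxide contribution → 1.261 μm/a
  chloride contribution → 0.2077 μm/a
  ⇒ r_corr(zinc) = 1.469 μm/a
Ordering by μm/a: zinc (1.47) > copper (1.33)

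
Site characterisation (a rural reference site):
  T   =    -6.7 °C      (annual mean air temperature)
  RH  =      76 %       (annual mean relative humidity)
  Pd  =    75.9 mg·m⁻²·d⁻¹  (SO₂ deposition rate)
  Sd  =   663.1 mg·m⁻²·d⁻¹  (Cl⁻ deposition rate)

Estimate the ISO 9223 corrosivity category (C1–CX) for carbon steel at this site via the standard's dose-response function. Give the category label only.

carbon steel: T≤10 °C ⇒ hinge +0.150·(-6.7−10) = -2.5050
  SO₂ term: 1.77·75.9^0.52·exp(0.02·76-2.5050) = 6.279
  Cl⁻ term: 0.102·663.1^0.62·exp(0.033·76+0.04·-6.7) = 53.8
  sum: 6.279 + 53.8 → r_corr = 60.08 μm/a
Category bounds: 50…80 μm/a bracket r_corr ⇒ C4

C4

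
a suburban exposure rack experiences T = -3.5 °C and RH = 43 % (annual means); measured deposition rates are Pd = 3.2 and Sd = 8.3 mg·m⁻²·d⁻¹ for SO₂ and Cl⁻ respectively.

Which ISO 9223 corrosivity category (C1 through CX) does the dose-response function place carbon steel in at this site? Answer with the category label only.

C2

carbon steel: T≤10 °C ⇒ hinge +0.150·(-3.5−10) = -2.0250
  sulphur-dioxide contribution → 1.011 μm/a
  chloride contribution → 1.361 μm/a
  total first-year rate 2.372 μm/a
Category bounds: 1.3…25 μm/a bracket r_corr ⇒ C2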